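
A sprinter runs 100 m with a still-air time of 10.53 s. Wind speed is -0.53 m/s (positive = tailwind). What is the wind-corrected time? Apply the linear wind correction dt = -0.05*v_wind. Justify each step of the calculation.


dt = -0.05 * v_wind = -0.05 * -0.53 = 0.0265 s
t_corrected = t_still + dt = 10.53 + (0.0265)
t_corrected = 10.5565 s

10.5565 s


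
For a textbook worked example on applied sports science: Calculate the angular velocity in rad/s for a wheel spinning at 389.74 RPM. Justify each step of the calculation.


omega = RPM * 2 * pi / 60
omega = 389.74 * 2 * 3.14159 / 60
omega = 2448.8086 / 60 = 40.8135 rad/s

40.8135 rad/s


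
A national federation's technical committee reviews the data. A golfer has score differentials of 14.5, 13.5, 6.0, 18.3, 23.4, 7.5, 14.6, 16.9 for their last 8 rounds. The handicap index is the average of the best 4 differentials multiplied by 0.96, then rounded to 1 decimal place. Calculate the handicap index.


All differentials: 14.5, 13.5, 6.0, 18.3, 23.4, 7.5, 14.6, 16.9
Sorted: 6.0, 7.5, 13.5, 14.5, 14.6, 16.9, 18.3, 23.4
Best 4: 6.0, 7.5, 13.5, 14.5
Average of best = 41.5 / 4 = 10.375
Raw index = 10.375 * 0.96 = 9.96
Handicap index = round(9.96, 1) = 10.0

10.0


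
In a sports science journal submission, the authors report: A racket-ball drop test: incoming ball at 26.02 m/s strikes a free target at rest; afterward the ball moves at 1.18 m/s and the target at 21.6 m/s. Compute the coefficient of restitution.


e = (v2_after - v1_after) / (v1_before - v2_before)
Numerator = 21.6 - 1.18 = 20.42
Denominator = 26.02 - 0 = 26.02
e = 20.42 / 26.02 = 0.7848

0.7848


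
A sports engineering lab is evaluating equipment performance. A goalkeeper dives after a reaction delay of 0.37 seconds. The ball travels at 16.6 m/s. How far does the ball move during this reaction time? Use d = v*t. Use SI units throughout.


d = v * t
d = 16.6 * 0.37
d = 6.142 m

6.142 m


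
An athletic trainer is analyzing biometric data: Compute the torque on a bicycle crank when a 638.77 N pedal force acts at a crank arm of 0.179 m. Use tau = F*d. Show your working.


tau = F * d
tau = 638.77 * 0.179
tau = 114.3398 N*m

114.3398 N*m


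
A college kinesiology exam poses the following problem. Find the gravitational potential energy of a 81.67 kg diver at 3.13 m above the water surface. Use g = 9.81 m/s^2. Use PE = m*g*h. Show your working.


PE = m * g * h
PE = 81.67 * 9.81 * 3.13
PE = 801.1827 * 3.13 = 2507.7019 J

2507.7019 J


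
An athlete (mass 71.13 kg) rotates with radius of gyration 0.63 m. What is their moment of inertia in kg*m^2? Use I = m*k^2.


I = m * k^2
I = 71.13 * 0.63^2
I = 71.13 * 0.3969 = 28.2315 kg*m^2

28.2315 kg*m^2


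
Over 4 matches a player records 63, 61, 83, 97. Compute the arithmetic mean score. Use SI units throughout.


Average = sum / n
Sum = 304
Average = 304 / 4 = 76

76


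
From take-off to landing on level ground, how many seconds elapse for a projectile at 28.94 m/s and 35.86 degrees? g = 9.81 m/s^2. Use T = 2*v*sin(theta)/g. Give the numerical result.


T = 2*v*sin(theta)/g
sin(theta) = sin(35.86 deg) = 0.5858
T = 2*28.94*0.5858 / 9.81
T = 33.9065 / 9.81 = 3.4563 s

3.4563 s


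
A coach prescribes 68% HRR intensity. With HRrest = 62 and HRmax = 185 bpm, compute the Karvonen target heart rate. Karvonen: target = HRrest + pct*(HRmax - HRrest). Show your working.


Target = HRrest + pct*(HRmax - HRrest)
Heart rate reserve = HRmax - HRrest = 185 - 62 = 123 bpm
Fraction = 68% = 0.68
Target = 62 + 0.68 * 123
Target = 62 + 83.64 = 145.64 bpm

145.64 bpm


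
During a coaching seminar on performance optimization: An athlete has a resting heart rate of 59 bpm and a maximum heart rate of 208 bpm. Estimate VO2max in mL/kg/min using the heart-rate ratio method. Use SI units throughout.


VO2max = 15.3 * HRmax / HRrest
VO2max = 15.3 * 208 / 59
VO2max = 3182.4 / 59 = 53.939 mL/kg/min

53.939 mL/kg/min


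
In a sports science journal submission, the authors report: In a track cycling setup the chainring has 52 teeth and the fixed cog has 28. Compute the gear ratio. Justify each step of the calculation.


GR = front_teeth / rear_teeth
GR = 52 / 28
GR = 1.8571

1.8571


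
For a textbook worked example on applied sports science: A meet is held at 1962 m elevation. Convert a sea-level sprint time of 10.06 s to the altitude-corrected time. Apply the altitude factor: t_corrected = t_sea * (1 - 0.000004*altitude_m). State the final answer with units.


Correction factor = 1 - 0.000004 * 1962 = 0.992152
t_corrected = t_sea * factor = 10.06 * 0.992152
t_corrected = 9.981 s

9.981 s


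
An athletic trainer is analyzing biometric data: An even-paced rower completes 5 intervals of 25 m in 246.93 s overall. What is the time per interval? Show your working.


Split time = total_time / n_laps = 246.93 / 5
Split time = 49.386 s per lap

49.386 s


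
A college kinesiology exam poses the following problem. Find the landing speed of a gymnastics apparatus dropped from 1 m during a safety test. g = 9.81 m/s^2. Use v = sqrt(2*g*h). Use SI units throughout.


v = sqrt(2 * g * h)
v = sqrt(2 * 9.81 * 1)
v = sqrt(19.62) = 4.4294 m/s

4.4294 m/s


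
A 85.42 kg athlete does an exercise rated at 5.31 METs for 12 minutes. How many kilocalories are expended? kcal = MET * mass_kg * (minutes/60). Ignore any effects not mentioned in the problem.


kcal = MET * mass * time_hr
Convert time: 12 min = 0.2 hr
kcal = 5.31 * 85.42 * 0.2
kcal = 90.716 kcal

90.716 kcal


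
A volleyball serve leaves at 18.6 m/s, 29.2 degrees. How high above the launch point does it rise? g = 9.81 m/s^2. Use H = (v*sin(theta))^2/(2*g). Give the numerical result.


H = (v*sin(theta))^2 / (2*g)
vy = v*sin(theta) = 18.6 * sin(29.2 deg) = 9.0742 m/s
H = vy^2 / (2*g) = 82.3409 / (2*9.81)
H = 82.3409 / 19.62 = 4.1968 m

4.1968 m


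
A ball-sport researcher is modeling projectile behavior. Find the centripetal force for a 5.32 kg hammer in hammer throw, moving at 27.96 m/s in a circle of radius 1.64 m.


Fc = m * v^2 / r
v^2 = 27.96^2 = 781.7616
Fc = 5.32 * 781.7616 / 1.64
Fc = 4158.9717 / 1.64 = 2535.9584 N

2535.9584 N


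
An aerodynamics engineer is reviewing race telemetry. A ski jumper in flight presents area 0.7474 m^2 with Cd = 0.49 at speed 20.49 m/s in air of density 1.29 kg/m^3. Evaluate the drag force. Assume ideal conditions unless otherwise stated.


Fd = 0.5 * Cd * rho * A * v^2
Fd = 0.5 * 0.49 * 1.29 * 0.7474 * 20.49^2
v^2 = 419.8401
Fd = 0.5 * 0.49 * 1.29 * 0.7474 * 419.8401 = 99.1729 N

99.1729 N


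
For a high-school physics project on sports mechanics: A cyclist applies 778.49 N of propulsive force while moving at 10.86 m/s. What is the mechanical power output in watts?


P = F * v
P = 778.49 * 10.86
P = 8454.4014 W

8454.4014 W


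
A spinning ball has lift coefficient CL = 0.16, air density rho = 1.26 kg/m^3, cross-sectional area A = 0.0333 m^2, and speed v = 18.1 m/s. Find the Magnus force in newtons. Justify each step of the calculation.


FM = 0.5 * CL * rho * A * v^2
FM = 0.5 * 0.16 * 1.26 * 0.0333 * 18.1^2
v^2 = 327.61
FM = 0.5 * 0.16 * 1.26 * 0.0333 * 327.61 = 1.0997 N

1.0997 N


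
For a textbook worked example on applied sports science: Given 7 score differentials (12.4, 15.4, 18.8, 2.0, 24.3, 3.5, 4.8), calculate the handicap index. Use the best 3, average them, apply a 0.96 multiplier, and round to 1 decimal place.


All differentials: 12.4, 15.4, 18.8, 2.0, 24.3, 3.5, 4.8
Sorted: 2.0, 3.5, 4.8, 12.4, 15.4, 18.8, 24.3
Best 3: 2.0, 3.5, 4.8
Average of best = 10.3 / 3 = 3.4333
Raw index = 3.4333 * 0.96 = 3.296
Handicap index = round(3.296, 1) = 3.3

3.3


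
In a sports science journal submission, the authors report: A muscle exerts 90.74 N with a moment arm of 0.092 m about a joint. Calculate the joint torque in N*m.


tau = F * d
tau = 90.74 * 0.092
tau = 8.3481 N*m

8.3481 N*m


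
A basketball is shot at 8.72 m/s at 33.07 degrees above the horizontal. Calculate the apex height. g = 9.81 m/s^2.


H = (v*sin(theta))^2 / (2*g)
vy = v*sin(theta) = 8.72 * sin(33.07 deg) = 4.7582 m/s
H = vy^2 / (2*g) = 22.6403 / (2*9.81)
H = 22.6403 / 19.62 = 1.1539 m

1.1539 m


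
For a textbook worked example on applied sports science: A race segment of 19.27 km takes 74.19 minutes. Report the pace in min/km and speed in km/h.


Pace = time / distance = 74.19 min / 19.27 km = 3.85 min/km
Speed = distance / time_in_hours = 19.27 / 1.2365 hr
Speed = 15.5843 km/h

3.85 min/km, 15.5843 km/h


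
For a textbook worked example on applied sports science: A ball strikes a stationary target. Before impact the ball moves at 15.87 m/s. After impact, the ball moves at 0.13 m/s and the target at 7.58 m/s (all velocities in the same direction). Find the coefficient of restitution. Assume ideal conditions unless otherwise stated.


e = (v2_after - v1_after) / (v1_before - v2_before)
Numerator = 7.58 - 0.13 = 7.45
Denominator = 15.87 - 0 = 15.87
e = 7.45 / 15.87 = 0.4694

0.4694


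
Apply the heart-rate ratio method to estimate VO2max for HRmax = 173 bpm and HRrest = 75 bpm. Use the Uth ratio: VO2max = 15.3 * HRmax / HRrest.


VO2max = 15.3 * HRmax / HRrest
VO2max = 15.3 * 173 / 75
VO2max = 2646.9 / 75 = 35.292 mL/kg/min

35.292 mL/kg/min


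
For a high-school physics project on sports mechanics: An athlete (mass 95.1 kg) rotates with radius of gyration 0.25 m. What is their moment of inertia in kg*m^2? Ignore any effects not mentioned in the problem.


I = m * k^2
I = 95.1 * 0.25^2
I = 95.1 * 0.0625 = 5.9437 kg*m^2

5.9437 kg*m^2


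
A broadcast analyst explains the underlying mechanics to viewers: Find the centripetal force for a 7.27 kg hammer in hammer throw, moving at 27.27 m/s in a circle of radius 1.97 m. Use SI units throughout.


Fc = m * v^2 / r
v^2 = 27.27^2 = 743.6529
Fc = 7.27 * 743.6529 / 1.97
Fc = 5406.3566 / 1.97 = 2744.3434 N

2744.3434 N


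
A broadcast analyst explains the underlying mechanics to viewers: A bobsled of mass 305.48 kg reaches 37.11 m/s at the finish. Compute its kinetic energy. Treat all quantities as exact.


KE = 0.5 * m * v^2
KE = 0.5 * 305.48 * 37.11^2
KE = 0.5 * 305.48 * 1377.1521 = 210346.2118 J

210346.2118 J


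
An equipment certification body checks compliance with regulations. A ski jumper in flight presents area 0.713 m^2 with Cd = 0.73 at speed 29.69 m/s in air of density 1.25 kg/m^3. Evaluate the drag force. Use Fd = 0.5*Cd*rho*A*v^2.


Fd = 0.5 * Cd * rho * A * v^2
Fd = 0.5 * 0.73 * 1.25 * 0.713 * 29.69^2
v^2 = 881.4961
Fd = 0.5 * 0.73 * 1.25 * 0.713 * 881.4961 = 286.7562 N

286.7562 N


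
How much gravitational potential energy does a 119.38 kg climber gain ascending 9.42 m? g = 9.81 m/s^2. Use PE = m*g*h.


PE = m * g * h
PE = 119.38 * 9.81 * 9.42
PE = 1171.1178 * 9.42 = 11031.9297 J

11031.9297 J


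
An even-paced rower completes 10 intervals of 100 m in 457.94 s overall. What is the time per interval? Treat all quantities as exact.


Split time = total_time / n_laps = 457.94 / 10
Split time = 45.794 s per lap

45.794 s


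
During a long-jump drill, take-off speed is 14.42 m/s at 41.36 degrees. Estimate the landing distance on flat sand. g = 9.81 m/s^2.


R = v^2 * sin(2*theta) / g
Convert angle to radians: theta = 41.36 deg = 0.7219 rad
sin(2*theta) = sin(1.4437) = 0.9919
R = 14.42^2 * 0.9919 / 9.81
R = 207.9364 * 0.9919 / 9.81 = 21.0255 m

21.0255 m


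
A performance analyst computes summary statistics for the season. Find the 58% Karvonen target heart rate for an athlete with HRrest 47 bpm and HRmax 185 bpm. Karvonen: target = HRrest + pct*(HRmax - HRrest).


Target = HRrest + pct*(HRmax - HRrest)
Heart rate reserve = HRmax - HRrest = 185 - 47 = 138 bpm
Fraction = 58% = 0.58
Target = 47 + 0.58 * 138
Target = 47 + 80.04 = 127.04 bpm

127.04 bpm


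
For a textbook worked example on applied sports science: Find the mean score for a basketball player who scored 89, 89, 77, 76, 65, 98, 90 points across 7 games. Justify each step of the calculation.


Average = sum / n
Sum = 584
Average = 584 / 7 = 83.4286

83.4286


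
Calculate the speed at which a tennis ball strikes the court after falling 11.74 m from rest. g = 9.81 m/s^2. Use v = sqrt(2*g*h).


v = sqrt(2 * g * h)
v = sqrt(2 * 9.81 * 11.74)
v = sqrt(230.3388) = 15.1769 m/s

15.1769 m/s


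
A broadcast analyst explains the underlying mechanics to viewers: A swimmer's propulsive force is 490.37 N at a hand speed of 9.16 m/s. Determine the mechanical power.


P = F * v
P = 490.37 * 9.16
P = 4491.7892 W

4491.7892 W


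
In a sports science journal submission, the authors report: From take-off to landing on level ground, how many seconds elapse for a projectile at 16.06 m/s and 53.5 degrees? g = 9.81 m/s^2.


T = 2*v*sin(theta)/g
sin(theta) = sin(53.5 deg) = 0.8039
T = 2*16.06*0.8039 / 9.81
T = 25.8199 / 9.81 = 2.632 s

2.632 s


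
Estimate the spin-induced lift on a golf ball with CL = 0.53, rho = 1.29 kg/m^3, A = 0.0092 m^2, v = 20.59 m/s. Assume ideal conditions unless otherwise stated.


FM = 0.5 * CL * rho * A * v^2
FM = 0.5 * 0.53 * 1.29 * 0.0092 * 20.59^2
v^2 = 423.9481
FM = 0.5 * 0.53 * 1.29 * 0.0092 * 423.9481 = 1.3333 N

1.3333 N


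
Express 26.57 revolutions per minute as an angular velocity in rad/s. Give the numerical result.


omega = RPM * 2 * pi / 60
omega = 26.57 * 2 * 3.14159 / 60
omega = 166.9442 / 60 = 2.7824 rad/s

2.7824 rad/s


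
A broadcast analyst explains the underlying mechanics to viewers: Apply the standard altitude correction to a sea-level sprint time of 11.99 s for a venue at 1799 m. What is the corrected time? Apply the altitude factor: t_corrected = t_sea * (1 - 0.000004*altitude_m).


Correction factor = 1 - 0.000004 * 1799 = 0.992804
t_corrected = t_sea * factor = 11.99 * 0.992804
t_corrected = 11.9037 s

11.9037 s


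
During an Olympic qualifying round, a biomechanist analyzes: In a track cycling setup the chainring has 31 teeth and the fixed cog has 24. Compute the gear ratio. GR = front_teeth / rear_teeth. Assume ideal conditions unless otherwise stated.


GR = front_teeth / rear_teeth
GR = 31 / 24
GR = 1.2917

1.2917


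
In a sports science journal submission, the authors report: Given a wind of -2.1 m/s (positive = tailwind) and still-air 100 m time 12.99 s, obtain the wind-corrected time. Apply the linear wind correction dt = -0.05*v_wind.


dt = -0.05 * v_wind = -0.05 * -2.1 = 0.105 s
t_corrected = t_still + dt = 12.99 + (0.105)
t_corrected = 13.095 s

13.095 s


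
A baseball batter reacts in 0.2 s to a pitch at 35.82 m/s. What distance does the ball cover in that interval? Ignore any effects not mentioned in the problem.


d = v * t
d = 35.82 * 0.2
d = 7.164 m

7.164 m


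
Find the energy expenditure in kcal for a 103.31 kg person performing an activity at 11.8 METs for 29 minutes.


kcal = MET * mass * time_hr
Convert time: 29 min = 0.4833 hr
kcal = 11.8 * 103.31 * 0.4833
kcal = 589.2114 kcal

589.2114 kcal


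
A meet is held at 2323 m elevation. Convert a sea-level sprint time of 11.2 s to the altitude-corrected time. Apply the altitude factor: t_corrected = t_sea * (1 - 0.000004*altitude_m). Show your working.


Correction factor = 1 - 0.000004 * 2323 = 0.990708
t_corrected = t_sea * factor = 11.2 * 0.990708
t_corrected = 11.0959 s

11.0959 s


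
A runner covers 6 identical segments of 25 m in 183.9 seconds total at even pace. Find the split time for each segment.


Split time = total_time / n_laps = 183.9 / 6
Split time = 30.65 s per lap

30.65 s


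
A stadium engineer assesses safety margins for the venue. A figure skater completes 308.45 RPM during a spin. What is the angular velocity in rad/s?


omega = RPM * 2 * pi / 60
omega = 308.45 * 2 * 3.14159 / 60
omega = 1938.0485 / 60 = 32.3008 rad/s

32.3008 rad/s


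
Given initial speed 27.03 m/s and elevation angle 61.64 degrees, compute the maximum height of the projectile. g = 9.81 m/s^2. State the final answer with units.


H = (v*sin(theta))^2 / (2*g)
vy = v*sin(theta) = 27.03 * sin(61.64 deg) = 23.7859 m/s
H = vy^2 / (2*g) = 565.7676 / (2*9.81)
H = 565.7676 / 19.62 = 28.8363 m

28.8363 m


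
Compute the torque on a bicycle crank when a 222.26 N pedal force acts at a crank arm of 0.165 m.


tau = F * d
tau = 222.26 * 0.165
tau = 36.6729 N*m

36.6729 N*m


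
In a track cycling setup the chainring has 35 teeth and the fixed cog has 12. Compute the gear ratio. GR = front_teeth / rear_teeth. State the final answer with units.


GR = front_teeth / rear_teeth
GR = 35 / 12
GR = 2.9167

2.9167


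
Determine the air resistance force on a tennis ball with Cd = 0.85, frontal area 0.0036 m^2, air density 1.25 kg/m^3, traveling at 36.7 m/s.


Fd = 0.5 * Cd * rho * A * v^2
Fd = 0.5 * 0.85 * 1.25 * 0.0036 * 36.7^2
v^2 = 1346.89
Fd = 0.5 * 0.85 * 1.25 * 0.0036 * 1346.89 = 2.5759 N

2.5759 N


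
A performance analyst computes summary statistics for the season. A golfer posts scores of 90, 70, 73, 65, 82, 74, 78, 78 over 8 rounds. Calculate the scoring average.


Average = sum / n
Sum = 610
Average = 610 / 8 = 76.25

76.25


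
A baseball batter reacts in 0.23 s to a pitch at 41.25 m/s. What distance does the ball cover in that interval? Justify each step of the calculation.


d = v * t
d = 41.25 * 0.23
d = 9.4875 m

9.4875 m


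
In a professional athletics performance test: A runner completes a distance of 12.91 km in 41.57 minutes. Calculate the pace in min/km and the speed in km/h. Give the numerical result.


Pace = time / distance = 41.57 min / 12.91 km = 3.22 min/km
Speed = distance / time_in_hours = 12.91 / 0.6928 hr
Speed = 18.6336 km/h

3.22 min/km, 18.6336 km/h


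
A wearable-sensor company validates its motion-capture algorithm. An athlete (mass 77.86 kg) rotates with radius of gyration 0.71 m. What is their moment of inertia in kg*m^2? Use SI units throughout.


I = m * k^2
I = 77.86 * 0.71^2
I = 77.86 * 0.5041 = 39.2492 kg*m^2

39.2492 kg*m^2


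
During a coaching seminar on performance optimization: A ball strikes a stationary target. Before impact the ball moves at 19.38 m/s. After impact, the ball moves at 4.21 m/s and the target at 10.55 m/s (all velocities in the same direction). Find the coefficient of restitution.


e = (v2_after - v1_after) / (v1_before - v2_before)
Numerator = 10.55 - 4.21 = 6.34
Denominator = 19.38 - 0 = 19.38
e = 6.34 / 19.38 = 0.3271

0.3271


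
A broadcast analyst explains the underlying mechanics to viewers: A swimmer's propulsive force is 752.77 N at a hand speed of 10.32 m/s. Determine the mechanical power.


P = F * v
P = 752.77 * 10.32
P = 7768.5864 W

7768.5864 W


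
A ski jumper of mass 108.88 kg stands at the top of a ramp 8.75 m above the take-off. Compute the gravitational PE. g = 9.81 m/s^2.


PE = m * g * h
PE = 108.88 * 9.81 * 8.75
PE = 1068.1128 * 8.75 = 9345.987 J

9345.987 J


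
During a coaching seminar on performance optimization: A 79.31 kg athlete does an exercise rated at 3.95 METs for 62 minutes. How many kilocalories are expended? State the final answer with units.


kcal = MET * mass * time_hr
Convert time: 62 min = 1.0333 hr
kcal = 3.95 * 79.31 * 1.0333
kcal = 323.717 kcal

323.717 kcal


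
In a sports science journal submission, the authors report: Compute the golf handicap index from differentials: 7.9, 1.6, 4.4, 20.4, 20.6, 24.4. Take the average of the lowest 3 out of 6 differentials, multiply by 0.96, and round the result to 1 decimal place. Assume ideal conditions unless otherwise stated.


All differentials: 7.9, 1.6, 4.4, 20.4, 20.6, 24.4
Sorted: 1.6, 4.4, 7.9, 20.4, 20.6, 24.4
Best 3: 1.6, 4.4, 7.9
Average of best = 13.9 / 3 = 4.6333
Raw index = 4.6333 * 0.96 = 4.448
Handicap index = round(4.448, 1) = 4.4

4.4


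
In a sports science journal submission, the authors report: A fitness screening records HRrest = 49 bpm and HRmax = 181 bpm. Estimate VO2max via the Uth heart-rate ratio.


VO2max = 15.3 * HRmax / HRrest
VO2max = 15.3 * 181 / 49
VO2max = 2769.3 / 49 = 56.5163 mL/kg/min

56.5163 mL/kg/min


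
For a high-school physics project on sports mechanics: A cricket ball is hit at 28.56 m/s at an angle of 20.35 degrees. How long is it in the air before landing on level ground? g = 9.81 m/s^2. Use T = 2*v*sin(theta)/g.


T = 2*v*sin(theta)/g
sin(theta) = sin(20.35 deg) = 0.3478
T = 2*28.56*0.3478 / 9.81
T = 19.8637 / 9.81 = 2.0248 s

2.0248 s


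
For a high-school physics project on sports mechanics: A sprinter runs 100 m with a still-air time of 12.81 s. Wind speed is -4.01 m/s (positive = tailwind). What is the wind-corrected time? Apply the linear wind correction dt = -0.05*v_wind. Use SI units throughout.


dt = -0.05 * v_wind = -0.05 * -4.01 = 0.2005 s
t_corrected = t_still + dt = 12.81 + (0.2005)
t_corrected = 13.0105 s

13.0105 s


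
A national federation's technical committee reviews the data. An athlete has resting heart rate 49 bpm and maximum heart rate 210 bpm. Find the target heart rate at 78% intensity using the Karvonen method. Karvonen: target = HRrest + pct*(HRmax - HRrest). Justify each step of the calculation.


Target = HRrest + pct*(HRmax - HRrest)
Heart rate reserve = HRmax - HRrest = 210 - 49 = 161 bpm
Fraction = 78% = 0.78
Target = 49 + 0.78 * 161
Target = 49 + 125.58 = 174.58 bpm

174.58 bpm


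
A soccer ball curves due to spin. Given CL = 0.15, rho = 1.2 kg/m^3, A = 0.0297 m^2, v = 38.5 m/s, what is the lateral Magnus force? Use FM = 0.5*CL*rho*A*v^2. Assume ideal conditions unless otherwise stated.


FM = 0.5 * CL * rho * A * v^2
FM = 0.5 * 0.15 * 1.2 * 0.0297 * 38.5^2
v^2 = 1482.25
FM = 0.5 * 0.15 * 1.2 * 0.0297 * 1482.25 = 3.9621 N

3.9621 N


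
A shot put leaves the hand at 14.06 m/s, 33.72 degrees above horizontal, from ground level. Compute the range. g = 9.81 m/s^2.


R = v^2 * sin(2*theta) / g
Convert angle to radians: theta = 33.72 deg = 0.5885 rad
sin(2*theta) = sin(1.1771) = 0.9235
R = 14.06^2 * 0.9235 / 9.81
R = 197.6836 * 0.9235 / 9.81 = 18.6092 m

18.6092 m


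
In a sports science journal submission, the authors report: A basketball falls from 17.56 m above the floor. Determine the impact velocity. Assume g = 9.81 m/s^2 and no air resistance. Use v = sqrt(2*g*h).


v = sqrt(2 * g * h)
v = sqrt(2 * 9.81 * 17.56)
v = sqrt(344.5272) = 18.5614 m/s

18.5614 m/s


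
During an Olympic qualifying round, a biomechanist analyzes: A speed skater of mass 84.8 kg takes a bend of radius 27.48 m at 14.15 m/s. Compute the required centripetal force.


Fc = m * v^2 / r
v^2 = 14.15^2 = 200.2225
Fc = 84.8 * 200.2225 / 27.48
Fc = 16978.868 / 27.48 = 617.8627 N

617.8627 N


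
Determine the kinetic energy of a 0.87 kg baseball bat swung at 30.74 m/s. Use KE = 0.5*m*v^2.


KE = 0.5 * m * v^2
KE = 0.5 * 0.87 * 30.74^2
KE = 0.5 * 0.87 * 944.9476 = 411.0522 J

411.0522 J


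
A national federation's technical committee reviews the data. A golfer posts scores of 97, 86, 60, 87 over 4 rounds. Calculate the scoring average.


Average = sum / n
Sum = 330
Average = 330 / 4 = 82.5

82.5


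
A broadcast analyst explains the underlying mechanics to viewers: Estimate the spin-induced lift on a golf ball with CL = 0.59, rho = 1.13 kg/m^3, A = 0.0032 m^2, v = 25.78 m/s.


FM = 0.5 * CL * rho * A * v^2
FM = 0.5 * 0.59 * 1.13 * 0.0032 * 25.78^2
v^2 = 664.6084
FM = 0.5 * 0.59 * 1.13 * 0.0032 * 664.6084 = 0.709 N

0.709 N


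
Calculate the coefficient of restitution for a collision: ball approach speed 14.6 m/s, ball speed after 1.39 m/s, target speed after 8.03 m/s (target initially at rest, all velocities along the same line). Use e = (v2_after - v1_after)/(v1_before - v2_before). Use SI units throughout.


e = (v2_after - v1_after) / (v1_before - v2_before)
Numerator = 8.03 - 1.39 = 6.64
Denominator = 14.6 - 0 = 14.6
e = 6.64 / 14.6 = 0.4548

0.4548


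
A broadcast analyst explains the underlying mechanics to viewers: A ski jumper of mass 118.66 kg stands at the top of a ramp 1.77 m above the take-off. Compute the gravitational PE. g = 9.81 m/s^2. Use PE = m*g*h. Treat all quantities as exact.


PE = m * g * h
PE = 118.66 * 9.81 * 1.77
PE = 1164.0546 * 1.77 = 2060.3766 J

2060.3766 J


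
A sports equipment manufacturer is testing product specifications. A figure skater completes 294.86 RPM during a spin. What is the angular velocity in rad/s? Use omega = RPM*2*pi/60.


omega = RPM * 2 * pi / 60
omega = 294.86 * 2 * 3.14159 / 60
omega = 1852.66 / 60 = 30.8777 rad/s

30.8777 rad/s


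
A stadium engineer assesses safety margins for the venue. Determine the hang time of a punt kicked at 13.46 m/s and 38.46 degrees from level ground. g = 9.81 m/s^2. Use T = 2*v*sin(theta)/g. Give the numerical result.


T = 2*v*sin(theta)/g
sin(theta) = sin(38.46 deg) = 0.622
T = 2*13.46*0.622 / 9.81
T = 16.7434 / 9.81 = 1.7068 s

1.7068 s


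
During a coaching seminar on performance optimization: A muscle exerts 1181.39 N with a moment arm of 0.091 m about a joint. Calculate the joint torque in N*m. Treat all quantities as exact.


tau = F * d
tau = 1181.39 * 0.091
tau = 107.5065 N*m

107.5065 N*m


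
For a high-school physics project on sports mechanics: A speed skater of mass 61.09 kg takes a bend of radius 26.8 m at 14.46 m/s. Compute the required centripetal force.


Fc = m * v^2 / r
v^2 = 14.46^2 = 209.0916
Fc = 61.09 * 209.0916 / 26.8
Fc = 12773.4058 / 26.8 = 476.6196 N

476.6196 N


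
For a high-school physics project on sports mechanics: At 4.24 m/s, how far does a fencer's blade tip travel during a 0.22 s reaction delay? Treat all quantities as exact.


d = v * t
d = 4.24 * 0.22
d = 0.9328 m

0.9328 m


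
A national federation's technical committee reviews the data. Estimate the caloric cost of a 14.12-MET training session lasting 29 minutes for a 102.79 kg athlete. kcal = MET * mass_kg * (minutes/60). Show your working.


kcal = MET * mass * time_hr
Convert time: 29 min = 0.4833 hr
kcal = 14.12 * 102.79 * 0.4833
kcal = 701.5075 kcal

701.5075 kcal


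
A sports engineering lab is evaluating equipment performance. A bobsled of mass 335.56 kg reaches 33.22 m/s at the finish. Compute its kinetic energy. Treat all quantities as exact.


KE = 0.5 * m * v^2
KE = 0.5 * 335.56 * 33.22^2
KE = 0.5 * 335.56 * 1103.5684 = 185156.7062 J

185156.7062 J


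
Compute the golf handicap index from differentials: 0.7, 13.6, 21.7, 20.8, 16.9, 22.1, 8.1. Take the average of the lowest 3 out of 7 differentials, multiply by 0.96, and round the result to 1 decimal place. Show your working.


All differentials: 0.7, 13.6, 21.7, 20.8, 16.9, 22.1, 8.1
Sorted: 0.7, 8.1, 13.6, 16.9, 20.8, 21.7, 22.1
Best 3: 0.7, 8.1, 13.6
Average of best = 22.4 / 3 = 7.4667
Raw index = 7.4667 * 0.96 = 7.168
Handicap index = round(7.168, 1) = 7.2

7.2


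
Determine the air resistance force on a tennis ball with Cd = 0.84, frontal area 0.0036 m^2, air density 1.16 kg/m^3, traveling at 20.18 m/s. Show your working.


Fd = 0.5 * Cd * rho * A * v^2
Fd = 0.5 * 0.84 * 1.16 * 0.0036 * 20.18^2
v^2 = 407.2324
Fd = 0.5 * 0.84 * 1.16 * 0.0036 * 407.2324 = 0.7143 N

0.7143 N


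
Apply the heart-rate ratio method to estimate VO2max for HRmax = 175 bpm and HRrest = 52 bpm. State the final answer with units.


VO2max = 15.3 * HRmax / HRrest
VO2max = 15.3 * 175 / 52
VO2max = 2677.5 / 52 = 51.4904 mL/kg/min

51.4904 mL/kg/min


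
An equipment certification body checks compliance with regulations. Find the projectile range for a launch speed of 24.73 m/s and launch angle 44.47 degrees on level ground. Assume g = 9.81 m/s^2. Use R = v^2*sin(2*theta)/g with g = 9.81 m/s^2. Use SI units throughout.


R = v^2 * sin(2*theta) / g
Convert angle to radians: theta = 44.47 deg = 0.7761 rad
sin(2*theta) = sin(1.5523) = 0.9998
R = 24.73^2 * 0.9998 / 9.81
R = 611.5729 * 0.9998 / 9.81 = 62.3311 m

62.3311 m


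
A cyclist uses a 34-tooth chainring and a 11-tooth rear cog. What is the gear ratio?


GR = front_teeth / rear_teeth
GR = 34 / 11
GR = 3.0909

3.0909


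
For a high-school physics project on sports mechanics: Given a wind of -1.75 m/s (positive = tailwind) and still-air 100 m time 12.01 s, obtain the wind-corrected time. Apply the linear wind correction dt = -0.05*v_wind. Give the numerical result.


dt = -0.05 * v_wind = -0.05 * -1.75 = 0.0875 s
t_corrected = t_still + dt = 12.01 + (0.0875)
t_corrected = 12.0975 s

12.0975 s


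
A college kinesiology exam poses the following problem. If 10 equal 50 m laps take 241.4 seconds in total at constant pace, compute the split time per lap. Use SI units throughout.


Split time = total_time / n_laps = 241.4 / 10
Split time = 24.14 s per lap

24.14 s


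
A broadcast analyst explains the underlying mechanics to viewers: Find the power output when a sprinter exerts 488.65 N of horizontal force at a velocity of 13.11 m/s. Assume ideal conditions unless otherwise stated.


P = F * v
P = 488.65 * 13.11
P = 6406.2015 W

6406.2015 W


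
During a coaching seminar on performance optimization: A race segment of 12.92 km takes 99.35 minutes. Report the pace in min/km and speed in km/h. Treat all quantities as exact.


Pace = time / distance = 99.35 min / 12.92 km = 7.6896 min/km
Speed = distance / time_in_hours = 12.92 / 1.6558 hr
Speed = 7.8027 km/h

7.6896 min/km, 7.8027 km/h


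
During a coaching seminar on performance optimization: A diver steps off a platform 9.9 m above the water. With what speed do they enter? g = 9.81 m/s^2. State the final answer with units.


v = sqrt(2 * g * h)
v = sqrt(2 * 9.81 * 9.9)
v = sqrt(194.238) = 13.9369 m/s

13.9369 m/s


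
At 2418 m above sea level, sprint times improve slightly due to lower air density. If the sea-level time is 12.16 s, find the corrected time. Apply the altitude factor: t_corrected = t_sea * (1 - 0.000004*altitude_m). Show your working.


Correction factor = 1 - 0.000004 * 2418 = 0.990328
t_corrected = t_sea * factor = 12.16 * 0.990328
t_corrected = 12.0424 s

12.0424 s


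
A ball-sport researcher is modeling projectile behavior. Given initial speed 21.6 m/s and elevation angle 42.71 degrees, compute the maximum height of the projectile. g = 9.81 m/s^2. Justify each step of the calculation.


H = (v*sin(theta))^2 / (2*g)
vy = v*sin(theta) = 21.6 * sin(42.71 deg) = 14.651 m/s
H = vy^2 / (2*g) = 214.6524 / (2*9.81)
H = 214.6524 / 19.62 = 10.9405 m

10.9405 m


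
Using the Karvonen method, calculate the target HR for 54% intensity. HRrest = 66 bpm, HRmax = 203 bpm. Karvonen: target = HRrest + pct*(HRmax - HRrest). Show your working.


Target = HRrest + pct*(HRmax - HRrest)
Heart rate reserve = HRmax - HRrest = 203 - 66 = 137 bpm
Fraction = 54% = 0.54
Target = 66 + 0.54 * 137
Target = 66 + 73.98 = 139.98 bpm

139.98 bpm


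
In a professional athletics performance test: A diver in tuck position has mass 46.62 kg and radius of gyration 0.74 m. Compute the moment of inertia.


I = m * k^2
I = 46.62 * 0.74^2
I = 46.62 * 0.5476 = 25.5291 kg*m^2

25.5291 kg*m^2


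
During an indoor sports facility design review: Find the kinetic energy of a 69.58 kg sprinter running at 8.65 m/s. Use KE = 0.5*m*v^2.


KE = 0.5 * m * v^2
KE = 0.5 * 69.58 * 8.65^2
KE = 0.5 * 69.58 * 74.8225 = 2603.0748 J

2603.0748 J


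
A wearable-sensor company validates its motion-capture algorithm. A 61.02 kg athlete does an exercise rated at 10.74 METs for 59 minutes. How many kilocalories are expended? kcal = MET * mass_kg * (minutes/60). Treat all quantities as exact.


kcal = MET * mass * time_hr
Convert time: 59 min = 0.9833 hr
kcal = 10.74 * 61.02 * 0.9833
kcal = 644.4322 kcal

644.4322 kcal


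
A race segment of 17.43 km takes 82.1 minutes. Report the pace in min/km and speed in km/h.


Pace = time / distance = 82.1 min / 17.43 km = 4.7103 min/km
Speed = distance / time_in_hours = 17.43 / 1.3683 hr
Speed = 12.7381 km/h

4.7103 min/km, 12.7381 km/h


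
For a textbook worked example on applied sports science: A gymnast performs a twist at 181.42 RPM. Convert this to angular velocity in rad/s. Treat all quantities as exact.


omega = RPM * 2 * pi / 60
omega = 181.42 * 2 * 3.14159 / 60
omega = 1139.8955 / 60 = 18.9983 rad/s

18.9983 rad/s


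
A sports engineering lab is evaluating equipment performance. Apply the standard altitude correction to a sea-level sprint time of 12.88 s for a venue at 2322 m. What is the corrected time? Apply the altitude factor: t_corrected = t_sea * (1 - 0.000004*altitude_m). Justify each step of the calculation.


Correction factor = 1 - 0.000004 * 2322 = 0.990712
t_corrected = t_sea * factor = 12.88 * 0.990712
t_corrected = 12.7604 s

12.7604 s


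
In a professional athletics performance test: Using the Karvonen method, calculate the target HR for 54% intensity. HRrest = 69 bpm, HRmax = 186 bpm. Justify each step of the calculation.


Target = HRrest + pct*(HRmax - HRrest)
Heart rate reserve = HRmax - HRrest = 186 - 69 = 117 bpm
Fraction = 54% = 0.54
Target = 69 + 0.54 * 117
Target = 69 + 63.18 = 132.18 bpm

132.18 bpm


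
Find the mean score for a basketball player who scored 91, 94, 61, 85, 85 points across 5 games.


Average = sum / n
Sum = 416
Average = 416 / 5 = 83.2

83.2


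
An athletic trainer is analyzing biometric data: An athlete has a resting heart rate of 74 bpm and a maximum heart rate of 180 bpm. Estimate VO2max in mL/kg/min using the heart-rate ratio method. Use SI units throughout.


VO2max = 15.3 * HRmax / HRrest
VO2max = 15.3 * 180 / 74
VO2max = 2754 / 74 = 37.2162 mL/kg/min

37.2162 mL/kg/min


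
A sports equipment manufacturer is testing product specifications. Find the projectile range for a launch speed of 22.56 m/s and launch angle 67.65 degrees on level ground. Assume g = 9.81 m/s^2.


R = v^2 * sin(2*theta) / g
Convert angle to radians: theta = 67.65 deg = 1.1807 rad
sin(2*theta) = sin(2.3614) = 0.7034
R = 22.56^2 * 0.7034 / 9.81
R = 508.9536 * 0.7034 / 9.81 = 36.4929 m

36.4929 m


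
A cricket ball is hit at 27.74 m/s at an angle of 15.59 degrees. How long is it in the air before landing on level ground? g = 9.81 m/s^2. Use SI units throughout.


T = 2*v*sin(theta)/g
sin(theta) = sin(15.59 deg) = 0.2688
T = 2*27.74*0.2688 / 9.81
T = 14.9103 / 9.81 = 1.5199 s

1.5199 s


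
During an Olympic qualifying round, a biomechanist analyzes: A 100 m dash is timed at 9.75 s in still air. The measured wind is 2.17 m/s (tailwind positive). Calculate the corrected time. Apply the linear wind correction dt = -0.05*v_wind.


dt = -0.05 * v_wind = -0.05 * 2.17 = -0.1085 s
t_corrected = t_still + dt = 9.75 + (-0.1085)
t_corrected = 9.6415 s

9.6415 s


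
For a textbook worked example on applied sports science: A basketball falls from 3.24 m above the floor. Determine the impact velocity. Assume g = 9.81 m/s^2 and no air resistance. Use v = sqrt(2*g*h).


v = sqrt(2 * g * h)
v = sqrt(2 * 9.81 * 3.24)
v = sqrt(63.5688) = 7.973 m/s

7.973 m/s


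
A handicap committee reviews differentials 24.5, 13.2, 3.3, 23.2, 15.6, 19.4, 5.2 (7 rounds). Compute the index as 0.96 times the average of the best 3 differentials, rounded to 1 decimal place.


All differentials: 24.5, 13.2, 3.3, 23.2, 15.6, 19.4, 5.2
Sorted: 3.3, 5.2, 13.2, 15.6, 19.4, 23.2, 24.5
Best 3: 3.3, 5.2, 13.2
Average of best = 21.7 / 3 = 7.2333
Raw index = 7.2333 * 0.96 = 6.944
Handicap index = round(6.944, 1) = 6.9

6.9


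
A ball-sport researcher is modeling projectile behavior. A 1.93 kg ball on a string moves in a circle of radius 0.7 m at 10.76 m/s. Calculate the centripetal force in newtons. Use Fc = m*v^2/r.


Fc = m * v^2 / r
v^2 = 10.76^2 = 115.7776
Fc = 1.93 * 115.7776 / 0.7
Fc = 223.4508 / 0.7 = 319.2154 N

319.2154 N


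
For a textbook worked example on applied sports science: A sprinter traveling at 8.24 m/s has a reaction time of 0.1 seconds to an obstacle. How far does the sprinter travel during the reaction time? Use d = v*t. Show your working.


d = v * t
d = 8.24 * 0.1
d = 0.824 m

0.824 m


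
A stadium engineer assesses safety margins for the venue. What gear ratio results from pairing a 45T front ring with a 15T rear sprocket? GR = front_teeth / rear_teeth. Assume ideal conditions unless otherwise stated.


GR = front_teeth / rear_teeth
GR = 45 / 15
GR = 3

3


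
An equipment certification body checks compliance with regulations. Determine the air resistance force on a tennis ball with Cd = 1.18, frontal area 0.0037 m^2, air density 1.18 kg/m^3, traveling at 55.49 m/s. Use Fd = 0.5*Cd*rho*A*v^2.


Fd = 0.5 * Cd * rho * A * v^2
Fd = 0.5 * 1.18 * 1.18 * 0.0037 * 55.49^2
v^2 = 3079.1401
Fd = 0.5 * 1.18 * 1.18 * 0.0037 * 3079.1401 = 7.9317 N

7.9317 N


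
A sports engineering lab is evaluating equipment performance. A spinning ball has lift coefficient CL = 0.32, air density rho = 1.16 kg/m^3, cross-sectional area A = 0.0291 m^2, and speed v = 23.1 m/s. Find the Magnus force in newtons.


FM = 0.5 * CL * rho * A * v^2
FM = 0.5 * 0.32 * 1.16 * 0.0291 * 23.1^2
v^2 = 533.61
FM = 0.5 * 0.32 * 1.16 * 0.0291 * 533.61 = 2.882 N

2.882 N


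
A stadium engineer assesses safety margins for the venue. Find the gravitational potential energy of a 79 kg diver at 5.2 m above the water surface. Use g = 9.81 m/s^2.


PE = m * g * h
PE = 79 * 9.81 * 5.2
PE = 774.99 * 5.2 = 4029.948 J

4029.948 J


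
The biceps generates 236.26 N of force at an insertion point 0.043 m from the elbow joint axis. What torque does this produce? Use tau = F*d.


tau = F * d
tau = 236.26 * 0.043
tau = 10.1592 N*m

10.1592 N*m


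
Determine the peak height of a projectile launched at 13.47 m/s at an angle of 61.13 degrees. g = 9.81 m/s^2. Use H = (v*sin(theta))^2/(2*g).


H = (v*sin(theta))^2 / (2*g)
vy = v*sin(theta) = 13.47 * sin(61.13 deg) = 11.7959 m/s
H = vy^2 / (2*g) = 139.1436 / (2*9.81)
H = 139.1436 / 19.62 = 7.0919 m

7.0919 m


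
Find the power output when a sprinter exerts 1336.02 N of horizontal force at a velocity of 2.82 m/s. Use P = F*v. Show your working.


P = F * v
P = 1336.02 * 2.82
P = 3767.5764 W

3767.5764 W


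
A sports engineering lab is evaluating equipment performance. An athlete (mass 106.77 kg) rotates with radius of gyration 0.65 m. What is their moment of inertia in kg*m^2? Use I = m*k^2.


I = m * k^2
I = 106.77 * 0.65^2
I = 106.77 * 0.4225 = 45.1103 kg*m^2

45.1103 kg*m^2


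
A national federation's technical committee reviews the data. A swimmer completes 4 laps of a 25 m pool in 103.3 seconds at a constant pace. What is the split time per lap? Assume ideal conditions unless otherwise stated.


Split time = total_time / n_laps = 103.3 / 4
Split time = 25.825 s per lap

25.825 s


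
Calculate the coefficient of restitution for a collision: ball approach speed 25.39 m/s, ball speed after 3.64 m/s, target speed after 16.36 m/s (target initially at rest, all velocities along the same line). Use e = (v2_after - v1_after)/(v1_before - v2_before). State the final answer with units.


e = (v2_after - v1_after) / (v1_before - v2_before)
Numerator = 16.36 - 3.64 = 12.72
Denominator = 25.39 - 0 = 25.39
e = 12.72 / 25.39 = 0.501

0.501


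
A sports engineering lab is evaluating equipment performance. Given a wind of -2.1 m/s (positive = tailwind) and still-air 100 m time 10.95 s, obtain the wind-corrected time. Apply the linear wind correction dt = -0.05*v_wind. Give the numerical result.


dt = -0.05 * v_wind = -0.05 * -2.1 = 0.105 s
t_corrected = t_still + dt = 10.95 + (0.105)
t_corrected = 11.055 s

11.055 s


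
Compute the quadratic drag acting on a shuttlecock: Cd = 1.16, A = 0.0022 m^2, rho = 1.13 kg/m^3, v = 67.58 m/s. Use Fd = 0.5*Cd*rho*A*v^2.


Fd = 0.5 * Cd * rho * A * v^2
Fd = 0.5 * 1.16 * 1.13 * 0.0022 * 67.58^2
v^2 = 4567.0564
Fd = 0.5 * 1.16 * 1.13 * 0.0022 * 4567.0564 = 6.5851 N

6.5851 N
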